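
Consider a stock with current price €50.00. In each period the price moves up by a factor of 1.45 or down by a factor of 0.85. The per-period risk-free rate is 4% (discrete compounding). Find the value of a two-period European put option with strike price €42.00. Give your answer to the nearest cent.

Risk-neutral probability p = (1 + 0.04 − 0.85)/(1.45 − 0.85) = 0.1900/0.6000 = 0.3167
Terminal stock prices: S_uu = 105.1, S_ud = 61.62, S_dd = 36.12
Terminal payoffs (K − S): max(-63.12, 0) = 0, max(-19.62, 0) = 0, max(5.875, 0) = 5.875
Node u (S = 72.5): V_u = 1/1.04·[0.3167·0.0000 + 0.6833·0.0000] = 0.0000
Node d (S = 42.5): V_d = 1/1.04·[0.3167·0.0000 + 0.6833·5.8750] = 3.8602
Node 0 (S = 50): V_0 = 1/1.04·[0.3167·0.0000 + 0.6833·3.8602] = 2.5363

€2.54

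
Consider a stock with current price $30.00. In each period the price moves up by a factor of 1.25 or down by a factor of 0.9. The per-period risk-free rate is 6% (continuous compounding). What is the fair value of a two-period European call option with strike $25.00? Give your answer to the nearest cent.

Risk-neutral probability p = (e^0.06 − 0.9)/(1.25 − 0.9) = 0.1618/0.3500 = 0.4624
Terminal stock prices: S_uu = 46.88, S_ud = 33.75, S_dd = 24.3
Terminal payoffs (S − K): max(21.88, 0) = 21.88, max(8.75, 0) = 8.75, max(-0.7, 0) = 0
Node u (S = 37.5): V_u = e^(−0.06)·[0.4624·21.8750 + 0.5376·8.7500] = 13.9559
Node d (S = 27): V_d = e^(−0.06)·[0.4624·8.7500 + 0.5376·0.0000] = 3.8103
Node 0 (S = 30): V_0 = e^(−0.06)·[0.4624·13.9559 + 0.5376·3.8103] = 8.0064

$8.01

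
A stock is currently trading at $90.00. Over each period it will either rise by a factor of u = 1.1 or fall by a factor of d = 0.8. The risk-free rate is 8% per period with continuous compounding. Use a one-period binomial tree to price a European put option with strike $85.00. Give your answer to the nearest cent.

Risk-neutral probability p = (e^0.08 − 0.8)/(1.1 − 0.8) = 0.2833/0.3000 = 0.9443
Terminal stock prices: S_u = 99, S_d = 72
Terminal payoffs (K − S): max(-14, 0) = 0, max(13, 0) = 13
Node 0 (S = 90): V_0 = e^(−0.08)·[0.9443·0.0000 + 0.0557·13.0000] = 0.6685

$0.67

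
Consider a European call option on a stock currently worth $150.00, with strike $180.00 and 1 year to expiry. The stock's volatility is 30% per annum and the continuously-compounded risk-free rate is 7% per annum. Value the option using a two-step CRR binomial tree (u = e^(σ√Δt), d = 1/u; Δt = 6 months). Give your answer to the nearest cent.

CRR parameters: u = e^(σ√Δt) = e^(0.3·√0.5) = 1.2363, d = 1/u = 0.8089
Per-period rate: rΔt = 0.07·0.5 = 0.035, so R = e^0.035 = 1.0356
Risk-neutral probability p = (e^0.035 − 0.8089)/(1.2363 − 0.8089) = 0.2268/0.4275 = 0.5305
Terminal stock prices: S_uu = 229.3, S_ud = 150, S_dd = 98.14
Terminal payoffs (S − K): max(49.27, 0) = 49.27, max(-30, 0) = 0, max(-81.86, 0) = 0
Node u (S = 185.4): V_u = e^(−0.035)·[0.5305·49.2698 + 0.4695·0.0000] = 25.2384
Node d (S = 121.3): V_d = e^(−0.035)·[0.5305·0.0000 + 0.4695·0.0000] = 0.0000
Node 0 (S = 150): V_0 = e^(−0.035)·[0.5305·25.2384 + 0.4695·0.0000] = 12.9283

$12.93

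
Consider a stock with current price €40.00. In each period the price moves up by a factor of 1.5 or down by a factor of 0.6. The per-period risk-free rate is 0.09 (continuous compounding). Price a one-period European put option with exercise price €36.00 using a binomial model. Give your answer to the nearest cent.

€4.95

Risk-neutral probability p = (e^0.09 − 0.6)/(1.5 − 0.6) = 0.4942/0.9000 = 0.5491
Terminal stock prices: S_u = 60, S_d = 24
Terminal payoffs (K − S): max(-24, 0) = 0, max(12, 0) = 12
Node 0 (S = 40): V_0 = e^(−0.09)·[0.5491·0.0000 + 0.4509·12.0000] = 4.9453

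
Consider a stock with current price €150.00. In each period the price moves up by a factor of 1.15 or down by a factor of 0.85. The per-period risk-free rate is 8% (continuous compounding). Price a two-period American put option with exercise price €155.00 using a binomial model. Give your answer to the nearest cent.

Risk-neutral probability p = (e^0.08 − 0.85)/(1.15 − 0.85) = 0.2333/0.3000 = 0.7776
Terminal stock prices: S_uu = 198.4, S_ud = 146.6, S_dd = 108.4
Terminal payoffs (K − S): max(-43.37, 0) = 0, max(8.375, 0) = 8.375, max(46.63, 0) = 46.63
Node u (S = 172.5): continuation = e^(−0.08)·[0.7776·0.0000 + 0.2224·8.3750] = 1.7192; exercise value = 0.0000 ≤ continuation, so V_u = 1.7192
Node d (S = 127.5): continuation = e^(−0.08)·[0.7776·8.3750 + 0.2224·46.6250] = 15.5830; exercise value = 27.5000 > continuation, so V_d = 27.5000 (exercise)
Node 0 (S = 150): continuation = e^(−0.08)·[0.7776·1.7192 + 0.2224·27.5000] = 6.8793; exercise value = 5.0000 ≤ continuation, so V_0 = 6.8793

€6.88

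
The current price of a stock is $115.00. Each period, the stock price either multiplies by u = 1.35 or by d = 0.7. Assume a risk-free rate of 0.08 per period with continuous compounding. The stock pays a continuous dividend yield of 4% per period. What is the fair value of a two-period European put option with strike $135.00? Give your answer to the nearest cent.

$26.35

Per-period risk-free factor R = e^0.08 = 1.0833; dividend-adjusted growth = e^(0.08−0.04) = 1.0408.
Risk-neutral probability p = (1.0408 − 0.7)/(1.35 − 0.7) = 0.3408/0.6500 = 0.5243
Terminal stock prices: S_uu = 209.6, S_ud = 108.7, S_dd = 56.35
Terminal payoffs (K − S): max(-74.59, 0) = 0, max(26.33, 0) = 26.33, max(78.65, 0) = 78.65
Node u (S = 155.2): V_u = e^(−0.08)·[0.5243·0.0000 + 0.4757·26.3250] = 11.5594
Node d (S = 80.5): V_d = e^(−0.08)·[0.5243·26.3250 + 0.4757·78.6500] = 47.2772
Node 0 (S = 115): V_0 = e^(−0.08)·[0.5243·11.5594 + 0.4757·47.2772] = 26.3545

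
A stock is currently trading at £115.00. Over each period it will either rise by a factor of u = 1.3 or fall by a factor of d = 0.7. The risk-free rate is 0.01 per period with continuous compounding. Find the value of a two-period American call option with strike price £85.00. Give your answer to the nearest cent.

Risk-neutral probability p = (e^0.01 − 0.7)/(1.3 − 0.7) = 0.3101/0.6000 = 0.5168
Terminal stock prices: S_uu = 194.4, S_ud = 104.6, S_dd = 56.35
Terminal payoffs (S − K): max(109.4, 0) = 109.4, max(19.65, 0) = 19.65, max(-28.65, 0) = 0
Node u (S = 149.5): continuation = e^(−0.01)·[0.5168·109.3500 + 0.4832·19.6500] = 65.3458; exercise value = 64.5000 ≤ continuation, so V_u = 65.3458
Node d (S = 80.5): continuation = e^(−0.01)·[0.5168·19.6500 + 0.4832·0.0000] = 10.0531; exercise value = 0.0000 ≤ continuation, so V_d = 10.0531
Node 0 (S = 115): continuation = e^(−0.01)·[0.5168·65.3458 + 0.4832·10.0531] = 38.2413; exercise value = 30.0000 ≤ continuation, so V_0 = 38.2413

£38.24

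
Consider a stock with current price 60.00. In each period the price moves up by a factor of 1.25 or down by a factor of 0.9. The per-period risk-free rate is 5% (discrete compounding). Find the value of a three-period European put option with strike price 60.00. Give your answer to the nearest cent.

2.62

Risk-neutral probability p = (1 + 0.05 − 0.9)/(1.25 − 0.9) = 0.1500/0.3500 = 0.4286
Terminal stock prices: S_uuu = 117.2, S_uud = 84.38, S_udd = 60.75, S_ddd = 43.74
Terminal payoffs (K − S): max(-57.19, 0) = 0, max(-24.38, 0) = 0, max(-0.75, 0) = 0, max(16.26, 0) = 16.26
Node uu (S = 93.75): V_uu = 1/1.05·[0.4286·0.0000 + 0.5714·0.0000] = 0.0000
Node ud (S = 67.5): V_ud = 1/1.05·[0.4286·0.0000 + 0.5714·0.0000] = 0.0000
Node dd (S = 48.6): V_dd = 1/1.05·[0.4286·0.0000 + 0.5714·16.2600] = 8.8490
Node u (S = 75): V_u = 1/1.05·[0.4286·0.0000 + 0.5714·0.0000] = 0.0000
Node d (S = 54): V_d = 1/1.05·[0.4286·0.0000 + 0.5714·8.8490] = 4.8158
Node 0 (S = 60): V_0 = 1/1.05·[0.4286·0.0000 + 0.5714·4.8158] = 2.6208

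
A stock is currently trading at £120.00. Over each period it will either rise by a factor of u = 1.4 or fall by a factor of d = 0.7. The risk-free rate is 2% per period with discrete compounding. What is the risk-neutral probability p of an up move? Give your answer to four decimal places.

Risk-neutral probability p = (1 + 0.02 − 0.7)/(1.4 − 0.7) = 0.3200/0.7000 = 0.4571

p = 0.4571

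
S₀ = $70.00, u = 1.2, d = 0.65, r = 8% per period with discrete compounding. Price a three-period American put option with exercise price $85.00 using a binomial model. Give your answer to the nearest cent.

$15.00

Risk-neutral probability p = (1 + 0.08 − 0.65)/(1.2 − 0.65) = 0.4300/0.5500 = 0.7818
Terminal stock prices: S_uuu = 121, S_uud = 65.52, S_udd = 35.49, S_ddd = 19.22
Terminal payoffs (K − S): max(-35.96, 0) = 0, max(19.48, 0) = 19.48, max(49.51, 0) = 49.51, max(65.78, 0) = 65.78
Node uu (S = 100.8): continuation = 1/1.08·[0.7818·0.0000 + 0.2182·19.4800] = 3.9354; exercise value = 0.0000 ≤ continuation, so V_uu = 3.9354
Node ud (S = 54.6): continuation = 1/1.08·[0.7818·19.4800 + 0.2182·49.5100] = 24.1037; exercise value = 30.4000 > continuation, so V_ud = 30.4000 (exercise)
Node dd (S = 29.58): continuation = 1/1.08·[0.7818·49.5100 + 0.2182·65.7763] = 49.1287; exercise value = 55.4250 > continuation, so V_dd = 55.4250 (exercise)
Node u (S = 84): continuation = 1/1.08·[0.7818·3.9354 + 0.2182·30.4000] = 8.9902; exercise value = 1.0000 ≤ continuation, so V_u = 8.9902
Node d (S = 45.5): continuation = 1/1.08·[0.7818·30.4000 + 0.2182·55.4250] = 33.2037; exercise value = 39.5000 > continuation, so V_d = 39.5000 (exercise)
Node 0 (S = 70): continuation = 1/1.08·[0.7818·8.9902 + 0.2182·39.5000] = 14.4879; exercise value = 15.0000 > continuation, so V_0 = 15.0000 (exercise)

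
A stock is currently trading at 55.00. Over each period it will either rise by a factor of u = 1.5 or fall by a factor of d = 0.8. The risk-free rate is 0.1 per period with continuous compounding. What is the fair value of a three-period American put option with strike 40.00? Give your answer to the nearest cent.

Risk-neutral probability p = (e^0.1 − 0.8)/(1.5 − 0.8) = 0.3052/0.7000 = 0.4360
Terminal stock prices: S_uuu = 185.6, S_uud = 99, S_udd = 52.8, S_ddd = 28.16
Terminal payoffs (K − S): max(-145.6, 0) = 0, max(-59, 0) = 0, max(-12.8, 0) = 0, max(11.84, 0) = 11.84
Node uu (S = 123.8): continuation = e^(−0.1)·[0.4360·0.0000 + 0.5640·0.0000] = 0.0000; exercise value = 0.0000 ≤ continuation, so V_uu = 0.0000
Node ud (S = 66): continuation = e^(−0.1)·[0.4360·0.0000 + 0.5640·0.0000] = 0.0000; exercise value = 0.0000 ≤ continuation, so V_ud = 0.0000
Node dd (S = 35.2): continuation = e^(−0.1)·[0.4360·0.0000 + 0.5640·11.8400] = 6.0427; exercise value = 4.8000 ≤ continuation, so V_dd = 6.0427
Node u (S = 82.5): continuation = e^(−0.1)·[0.4360·0.0000 + 0.5640·0.0000] = 0.0000; exercise value = 0.0000 ≤ continuation, so V_u = 0.0000
Node d (S = 44): continuation = e^(−0.1)·[0.4360·0.0000 + 0.5640·6.0427] = 3.0840; exercise value = 0.0000 ≤ continuation, so V_d = 3.0840
Node 0 (S = 55): continuation = e^(−0.1)·[0.4360·0.0000 + 0.5640·3.0840] = 1.5740; exercise value = 0.0000 ≤ continuation, so V_0 = 1.5740

1.57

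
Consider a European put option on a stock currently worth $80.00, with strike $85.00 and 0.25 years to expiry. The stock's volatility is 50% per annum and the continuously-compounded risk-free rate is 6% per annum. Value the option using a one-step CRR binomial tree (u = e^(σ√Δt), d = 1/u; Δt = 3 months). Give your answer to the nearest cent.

$11.90

CRR parameters: u = e^(σ√Δt) = e^(0.5·√0.25) = 1.2840, d = 1/u = 0.7788
Per-period rate: rΔt = 0.06·0.25 = 0.015, so R = e^0.015 = 1.0151
Risk-neutral probability p = (e^0.015 − 0.7788)/(1.2840 − 0.7788) = 0.2363/0.5052 = 0.4677
Terminal stock prices: S_u = 102.7, S_d = 62.3
Terminal payoffs (K − S): max(-17.72, 0) = 0, max(22.7, 0) = 22.7
Node 0 (S = 80): V_0 = e^(−0.015)·[0.4677·0.0000 + 0.5323·22.6959] = 11.9004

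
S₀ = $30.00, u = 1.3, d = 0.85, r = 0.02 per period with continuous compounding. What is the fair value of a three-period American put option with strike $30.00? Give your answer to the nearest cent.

Risk-neutral probability p = (e^0.02 − 0.85)/(1.3 − 0.85) = 0.1702/0.4500 = 0.3782
Terminal stock prices: S_uuu = 65.91, S_uud = 43.09, S_udd = 28.18, S_ddd = 18.42
Terminal payoffs (K − S): max(-35.91, 0) = 0, max(-13.09, 0) = 0, max(1.823, 0) = 1.823, max(11.58, 0) = 11.58
Node uu (S = 50.7): continuation = e^(−0.02)·[0.3782·0.0000 + 0.6218·0.0000] = 0.0000; exercise value = 0.0000 ≤ continuation, so V_uu = 0.0000
Node ud (S = 33.15): continuation = e^(−0.02)·[0.3782·0.0000 + 0.6218·1.8225] = 1.1107; exercise value = 0.0000 ≤ continuation, so V_ud = 1.1107
Node dd (S = 21.67): continuation = e^(−0.02)·[0.3782·1.8225 + 0.6218·11.5763] = 7.7310; exercise value = 8.3250 > continuation, so V_dd = 8.3250 (exercise)
Node u (S = 39): continuation = e^(−0.02)·[0.3782·0.0000 + 0.6218·1.1107] = 0.6770; exercise value = 0.0000 ≤ continuation, so V_u = 0.6770
Node d (S = 25.5): continuation = e^(−0.02)·[0.3782·1.1107 + 0.6218·8.3250] = 5.4856; exercise value = 4.5000 ≤ continuation, so V_d = 5.4856
Node 0 (S = 30): continuation = e^(−0.02)·[0.3782·0.6770 + 0.6218·5.4856] = 3.5942; exercise value = 0.0000 ≤ continuation, so V_0 = 3.5942

$3.59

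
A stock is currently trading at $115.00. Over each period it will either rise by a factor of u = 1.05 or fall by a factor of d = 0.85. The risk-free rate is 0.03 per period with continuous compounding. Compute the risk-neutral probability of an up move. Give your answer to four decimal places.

Risk-neutral probability p = (e^0.03 − 0.85)/(1.05 − 0.85) = 0.1805/0.2000 = 0.9023

p = 0.9023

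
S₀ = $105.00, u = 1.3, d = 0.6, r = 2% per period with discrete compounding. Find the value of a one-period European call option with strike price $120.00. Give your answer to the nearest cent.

$9.71

Risk-neutral probability p = (1 + 0.02 − 0.6)/(1.3 − 0.6) = 0.4200/0.7000 = 0.6000
Terminal stock prices: S_u = 136.5, S_d = 63
Terminal payoffs (S − K): max(16.5, 0) = 16.5, max(-57, 0) = 0
Node 0 (S = 105): V_0 = 1/1.02·[0.6000·16.5000 + 0.4000·0.0000] = 9.7059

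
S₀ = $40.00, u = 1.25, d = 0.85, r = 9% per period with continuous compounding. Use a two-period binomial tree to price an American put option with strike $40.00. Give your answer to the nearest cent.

Risk-neutral probability p = (e^0.09 − 0.85)/(1.25 − 0.85) = 0.2442/0.4000 = 0.6104
Terminal stock prices: S_uu = 62.5, S_ud = 42.5, S_dd = 28.9
Terminal payoffs (K − S): max(-22.5, 0) = 0, max(-2.5, 0) = 0, max(11.1, 0) = 11.1
Node u (S = 50): continuation = e^(−0.09)·[0.6104·0.0000 + 0.3896·0.0000] = 0.0000; exercise value = 0.0000 ≤ continuation, so V_u = 0.0000
Node d (S = 34): continuation = e^(−0.09)·[0.6104·0.0000 + 0.3896·11.1000] = 3.9520; exercise value = 6.0000 > continuation, so V_d = 6.0000 (exercise)
Node 0 (S = 40): continuation = e^(−0.09)·[0.6104·0.0000 + 0.3896·6.0000] = 2.1362; exercise value = 0.0000 ≤ continuation, so V_0 = 2.1362

$2.14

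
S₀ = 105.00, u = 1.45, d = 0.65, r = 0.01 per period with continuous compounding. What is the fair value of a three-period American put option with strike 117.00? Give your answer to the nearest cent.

35.45

Risk-neutral probability p = (e^0.01 − 0.65)/(1.45 − 0.65) = 0.3601/0.8000 = 0.4501
Terminal stock prices: S_uuu = 320.1, S_uud = 143.5, S_udd = 64.33, S_ddd = 28.84
Terminal payoffs (K − S): max(-203.1, 0) = 0, max(-26.5, 0) = 0, max(52.67, 0) = 52.67, max(88.16, 0) = 88.16
Node uu (S = 220.8): continuation = e^(−0.01)·[0.4501·0.0000 + 0.5499·0.0000] = 0.0000; exercise value = 0.0000 ≤ continuation, so V_uu = 0.0000
Node ud (S = 98.96): continuation = e^(−0.01)·[0.4501·0.0000 + 0.5499·52.6744] = 28.6794; exercise value = 18.0375 ≤ continuation, so V_ud = 28.6794
Node dd (S = 44.36): continuation = e^(−0.01)·[0.4501·52.6744 + 0.5499·88.1644] = 71.4733; exercise value = 72.6375 > continuation, so V_dd = 72.6375 (exercise)
Node u (S = 152.2): continuation = e^(−0.01)·[0.4501·0.0000 + 0.5499·28.6794] = 15.6149; exercise value = 0.0000 ≤ continuation, so V_u = 15.6149
Node d (S = 68.25): continuation = e^(−0.01)·[0.4501·28.6794 + 0.5499·72.6375] = 52.3277; exercise value = 48.7500 ≤ continuation, so V_d = 52.3277
Node 0 (S = 105): continuation = e^(−0.01)·[0.4501·15.6149 + 0.5499·52.3277] = 35.4484; exercise value = 12.0000 ≤ continuation, so V_0 = 35.4484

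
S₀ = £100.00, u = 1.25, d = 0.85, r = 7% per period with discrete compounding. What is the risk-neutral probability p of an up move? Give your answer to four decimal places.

p = 0.5500

Risk-neutral probability p = (1 + 0.07 − 0.85)/(1.25 − 0.85) = 0.2200/0.4000 = 0.5500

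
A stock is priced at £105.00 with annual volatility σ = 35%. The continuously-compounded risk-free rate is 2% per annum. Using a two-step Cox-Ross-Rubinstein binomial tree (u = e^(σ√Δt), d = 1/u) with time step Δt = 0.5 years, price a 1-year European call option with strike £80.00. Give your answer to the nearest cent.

CRR parameters: u = e^(σ√Δt) = e^(0.35·√0.5) = 1.2808, d = 1/u = 0.7808
Per-period rate: rΔt = 0.02·0.5 = 0.01, so R = e^0.01 = 1.0101
Risk-neutral probability p = (e^0.01 − 0.7808)/(1.2808 − 0.7808) = 0.2293/0.5000 = 0.4585
Terminal stock prices: S_uu = 172.2, S_ud = 105, S_dd = 64.01
Terminal payoffs (S − K): max(92.25, 0) = 92.25, max(25, 0) = 25, max(-15.99, 0) = 0
Node u (S = 134.5): V_u = e^(−0.01)·[0.4585·92.2480 + 0.5415·25.0000] = 55.2803
Node d (S = 81.98): V_d = e^(−0.01)·[0.4585·25.0000 + 0.5415·0.0000] = 11.3495
Node 0 (S = 105): V_0 = e^(−0.01)·[0.4585·55.2803 + 0.5415·11.3495] = 31.1802

£31.18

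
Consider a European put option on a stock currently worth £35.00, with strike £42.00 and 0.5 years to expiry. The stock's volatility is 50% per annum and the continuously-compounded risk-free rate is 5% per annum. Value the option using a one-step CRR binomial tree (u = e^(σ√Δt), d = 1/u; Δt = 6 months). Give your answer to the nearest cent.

£9.39

CRR parameters: u = e^(σ√Δt) = e^(0.5·√0.5) = 1.4241, d = 1/u = 0.7022
Per-period rate: rΔt = 0.05·0.5 = 0.025, so R = e^0.025 = 1.0253
Risk-neutral probability p = (e^0.025 − 0.7022)/(1.4241 − 0.7022) = 0.3231/0.7219 = 0.4476
Terminal stock prices: S_u = 49.84, S_d = 24.58
Terminal payoffs (K − S): max(-7.844, 0) = 0, max(17.42, 0) = 17.42
Node 0 (S = 35): V_0 = e^(−0.025)·[0.4476·0.0000 + 0.5524·17.4234] = 9.3873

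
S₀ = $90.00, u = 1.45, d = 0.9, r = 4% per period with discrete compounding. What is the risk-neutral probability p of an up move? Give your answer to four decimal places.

Risk-neutral probability p = (1 + 0.04 − 0.9)/(1.45 − 0.9) = 0.1400/0.5500 = 0.2545

p = 0.2545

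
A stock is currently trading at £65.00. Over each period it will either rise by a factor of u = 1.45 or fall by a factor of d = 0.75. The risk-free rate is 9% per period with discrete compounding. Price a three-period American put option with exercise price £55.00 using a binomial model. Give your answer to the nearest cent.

Risk-neutral probability p = (1 + 0.09 − 0.75)/(1.45 − 0.75) = 0.3400/0.7000 = 0.4857
Terminal stock prices: S_uuu = 198.2, S_uud = 102.5, S_udd = 53.02, S_ddd = 27.42
Terminal payoffs (K − S): max(-143.2, 0) = 0, max(-47.5, 0) = 0, max(1.984, 0) = 1.984, max(27.58, 0) = 27.58
Node uu (S = 136.7): continuation = 1/1.09·[0.4857·0.0000 + 0.5143·0.0000] = 0.0000; exercise value = 0.0000 ≤ continuation, so V_uu = 0.0000
Node ud (S = 70.69): continuation = 1/1.09·[0.4857·0.0000 + 0.5143·1.9844] = 0.9363; exercise value = 0.0000 ≤ continuation, so V_ud = 0.9363
Node dd (S = 36.56): continuation = 1/1.09·[0.4857·1.9844 + 0.5143·27.5781] = 13.8962; exercise value = 18.4375 > continuation, so V_dd = 18.4375 (exercise)
Node u (S = 94.25): continuation = 1/1.09·[0.4857·0.0000 + 0.5143·0.9363] = 0.4418; exercise value = 0.0000 ≤ continuation, so V_u = 0.4418
Node d (S = 48.75): continuation = 1/1.09·[0.4857·0.9363 + 0.5143·18.4375] = 9.1164; exercise value = 6.2500 ≤ continuation, so V_d = 9.1164
Node 0 (S = 65): continuation = 1/1.09·[0.4857·0.4418 + 0.5143·9.1164] = 4.4982; exercise value = 0.0000 ≤ continuation, so V_0 = 4.4982

£4.50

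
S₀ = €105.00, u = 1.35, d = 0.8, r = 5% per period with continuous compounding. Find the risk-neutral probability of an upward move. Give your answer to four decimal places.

Risk-neutral probability p = (e^0.05 − 0.8)/(1.35 − 0.8) = 0.2513/0.5500 = 0.4569

p = 0.4569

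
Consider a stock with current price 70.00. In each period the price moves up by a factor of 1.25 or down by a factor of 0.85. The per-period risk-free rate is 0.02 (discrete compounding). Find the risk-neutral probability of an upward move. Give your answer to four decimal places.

p = 0.4250

Risk-neutral probability p = (1 + 0.02 − 0.85)/(1.25 − 0.85) = 0.1700/0.4000 = 0.4250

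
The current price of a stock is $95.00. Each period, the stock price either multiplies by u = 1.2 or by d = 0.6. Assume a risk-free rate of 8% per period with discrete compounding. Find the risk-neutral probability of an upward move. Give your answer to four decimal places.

p = 0.8000

Risk-neutral probability p = (1 + 0.08 − 0.6)/(1.2 − 0.6) = 0.4800/0.6000 = 0.8000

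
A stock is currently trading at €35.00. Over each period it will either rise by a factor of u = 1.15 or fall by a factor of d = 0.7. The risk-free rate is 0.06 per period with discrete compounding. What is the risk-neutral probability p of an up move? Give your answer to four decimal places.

Risk-neutral probability p = (1 + 0.06 − 0.7)/(1.15 − 0.7) = 0.3600/0.4500 = 0.8000

p = 0.8000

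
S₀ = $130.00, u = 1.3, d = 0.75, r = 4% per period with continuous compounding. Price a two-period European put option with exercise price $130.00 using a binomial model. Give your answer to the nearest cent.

Risk-neutral probability p = (e^0.04 − 0.75)/(1.3 − 0.75) = 0.2908/0.5500 = 0.5287
Terminal stock prices: S_uu = 219.7, S_ud = 126.8, S_dd = 73.12
Terminal payoffs (K − S): max(-89.7, 0) = 0, max(3.25, 0) = 3.25, max(56.88, 0) = 56.88
Node u (S = 169): V_u = e^(−0.04)·[0.5287·0.0000 + 0.4713·3.2500] = 1.4715
Node d (S = 97.5): V_d = e^(−0.04)·[0.5287·3.2500 + 0.4713·56.8750] = 27.4026
Node 0 (S = 130): V_0 = e^(−0.04)·[0.5287·1.4715 + 0.4713·27.4026] = 13.1548

$13.15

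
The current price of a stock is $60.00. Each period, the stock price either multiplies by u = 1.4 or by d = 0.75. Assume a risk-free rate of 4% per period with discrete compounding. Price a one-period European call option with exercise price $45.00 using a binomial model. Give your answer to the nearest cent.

Risk-neutral probability p = (1 + 0.04 − 0.75)/(1.4 − 0.75) = 0.2900/0.6500 = 0.4462
Terminal stock prices: S_u = 84, S_d = 45
Terminal payoffs (S − K): max(39, 0) = 39, max(0, 0) = 0
Node 0 (S = 60): V_0 = 1/1.04·[0.4462·39.0000 + 0.5538·0.0000] = 16.7308

$16.73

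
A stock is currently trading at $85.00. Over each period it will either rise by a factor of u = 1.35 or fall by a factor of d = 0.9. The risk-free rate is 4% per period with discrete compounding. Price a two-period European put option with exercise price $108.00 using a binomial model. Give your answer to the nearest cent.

$19.05

Risk-neutral probability p = (1 + 0.04 − 0.9)/(1.35 − 0.9) = 0.1400/0.4500 = 0.3111
Terminal stock prices: S_uu = 154.9, S_ud = 103.3, S_dd = 68.85
Terminal payoffs (K − S): max(-46.91, 0) = 0, max(4.725, 0) = 4.725, max(39.15, 0) = 39.15
Node u (S = 114.8): V_u = 1/1.04·[0.3111·0.0000 + 0.6889·4.7250] = 3.1298
Node d (S = 76.5): V_d = 1/1.04·[0.3111·4.7250 + 0.6889·39.1500] = 27.3462
Node 0 (S = 85): V_0 = 1/1.04·[0.3111·3.1298 + 0.6889·27.3462] = 19.0502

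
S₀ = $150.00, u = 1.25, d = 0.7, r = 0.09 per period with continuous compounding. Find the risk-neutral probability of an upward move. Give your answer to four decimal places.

Risk-neutral probability p = (e^0.09 − 0.7)/(1.25 − 0.7) = 0.3942/0.5500 = 0.7167

p = 0.7167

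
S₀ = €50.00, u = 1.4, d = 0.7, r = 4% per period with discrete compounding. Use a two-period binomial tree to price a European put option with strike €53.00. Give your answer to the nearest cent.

€8.82

Risk-neutral probability p = (1 + 0.04 − 0.7)/(1.4 − 0.7) = 0.3400/0.7000 = 0.4857
Terminal stock prices: S_uu = 98, S_ud = 49, S_dd = 24.5
Terminal payoffs (K − S): max(-45, 0) = 0, max(4, 0) = 4, max(28.5, 0) = 28.5
Node u (S = 70): V_u = 1/1.04·[0.4857·0.0000 + 0.5143·4.0000] = 1.9780
Node d (S = 35): V_d = 1/1.04·[0.4857·4.0000 + 0.5143·28.5000] = 15.9615
Node 0 (S = 50): V_0 = 1/1.04·[0.4857·1.9780 + 0.5143·15.9615] = 8.8169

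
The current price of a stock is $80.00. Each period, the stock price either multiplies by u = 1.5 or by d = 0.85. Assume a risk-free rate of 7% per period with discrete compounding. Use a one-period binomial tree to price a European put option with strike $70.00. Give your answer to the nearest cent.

$1.24

Risk-neutral probability p = (1 + 0.07 − 0.85)/(1.5 − 0.85) = 0.2200/0.6500 = 0.3385
Terminal stock prices: S_u = 120, S_d = 68
Terminal payoffs (K − S): max(-50, 0) = 0, max(2, 0) = 2
Node 0 (S = 80): V_0 = 1/1.07·[0.3385·0.0000 + 0.6615·2.0000] = 1.2365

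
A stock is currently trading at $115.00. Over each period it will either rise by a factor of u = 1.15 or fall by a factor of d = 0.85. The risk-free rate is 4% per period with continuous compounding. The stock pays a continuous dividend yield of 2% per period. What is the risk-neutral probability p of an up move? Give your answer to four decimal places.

Per-period risk-free factor R = e^0.04 = 1.0408; dividend-adjusted growth = e^(0.04−0.02) = 1.0202.
Risk-neutral probability p = (1.0202 − 0.85)/(1.15 − 0.85) = 0.1702/0.3000 = 0.5673

p = 0.5673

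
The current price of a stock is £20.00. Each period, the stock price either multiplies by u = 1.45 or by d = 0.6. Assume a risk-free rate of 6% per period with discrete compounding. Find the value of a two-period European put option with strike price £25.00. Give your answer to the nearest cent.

Risk-neutral probability p = (1 + 0.06 − 0.6)/(1.45 − 0.6) = 0.4600/0.8500 = 0.5412
Terminal stock prices: S_uu = 42.05, S_ud = 17.4, S_dd = 7.2
Terminal payoffs (K − S): max(-17.05, 0) = 0, max(7.6, 0) = 7.6, max(17.8, 0) = 17.8
Node u (S = 29): V_u = 1/1.06·[0.5412·0.0000 + 0.4588·7.6000] = 3.2897
Node d (S = 12): V_d = 1/1.06·[0.5412·7.6000 + 0.4588·17.8000] = 11.5849
Node 0 (S = 20): V_0 = 1/1.06·[0.5412·3.2897 + 0.4588·11.5849] = 6.6941

£6.69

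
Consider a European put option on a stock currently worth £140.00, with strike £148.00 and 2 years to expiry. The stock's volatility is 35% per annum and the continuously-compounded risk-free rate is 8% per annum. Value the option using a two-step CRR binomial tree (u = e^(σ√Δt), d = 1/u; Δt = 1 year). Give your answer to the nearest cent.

£18.17

CRR parameters: u = e^(σ√Δt) = e^(0.35·√1) = 1.4191, d = 1/u = 0.7047
Per-period rate: rΔt = 0.08·1 = 0.08, so R = e^0.08 = 1.0833
Risk-neutral probability p = (e^0.08 − 0.7047)/(1.4191 − 0.7047) = 0.3786/0.7144 = 0.5300
Terminal stock prices: S_uu = 281.9, S_ud = 140, S_dd = 69.52
Terminal payoffs (K − S): max(-133.9, 0) = 0, max(8, 0) = 8, max(78.48, 0) = 78.48
Node u (S = 198.7): V_u = e^(−0.08)·[0.5300·0.0000 + 0.4700·8.0000] = 3.4711
Node d (S = 98.66): V_d = e^(−0.08)·[0.5300·8.0000 + 0.4700·78.4781] = 37.9649
Node 0 (S = 140): V_0 = e^(−0.08)·[0.5300·3.4711 + 0.4700·37.9649] = 18.1709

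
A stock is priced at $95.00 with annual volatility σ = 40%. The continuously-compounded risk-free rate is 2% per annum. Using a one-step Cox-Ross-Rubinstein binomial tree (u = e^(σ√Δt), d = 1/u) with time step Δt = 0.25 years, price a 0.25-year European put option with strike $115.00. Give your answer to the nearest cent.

CRR parameters: u = e^(σ√Δt) = e^(0.4·√0.25) = 1.2214, d = 1/u = 0.8187
Per-period rate: rΔt = 0.02·0.25 = 0.005, so R = e^0.005 = 1.0050
Risk-neutral probability p = (e^0.005 − 0.8187)/(1.2214 − 0.8187) = 0.1863/0.4027 = 0.4626
Terminal stock prices: S_u = 116, S_d = 77.78
Terminal payoffs (K − S): max(-1.033, 0) = 0, max(37.22, 0) = 37.22
Node 0 (S = 95): V_0 = e^(−0.005)·[0.4626·0.0000 + 0.5374·37.2206] = 19.9021

$19.90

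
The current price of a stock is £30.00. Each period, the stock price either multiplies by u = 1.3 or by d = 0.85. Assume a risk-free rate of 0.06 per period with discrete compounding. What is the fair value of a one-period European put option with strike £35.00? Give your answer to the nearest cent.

Risk-neutral probability p = (1 + 0.06 − 0.85)/(1.3 − 0.85) = 0.2100/0.4500 = 0.4667
Terminal stock prices: S_u = 39, S_d = 25.5
Terminal payoffs (K − S): max(-4, 0) = 0, max(9.5, 0) = 9.5
Node 0 (S = 30): V_0 = 1/1.06·[0.4667·0.0000 + 0.5333·9.5000] = 4.7799

£4.78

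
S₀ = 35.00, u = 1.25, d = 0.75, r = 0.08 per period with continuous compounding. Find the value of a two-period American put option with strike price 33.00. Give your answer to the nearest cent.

2.11

Risk-neutral probability p = (e^0.08 − 0.75)/(1.25 − 0.75) = 0.3333/0.5000 = 0.6666
Terminal stock prices: S_uu = 54.69, S_ud = 32.81, S_dd = 19.69
Terminal payoffs (K − S): max(-21.69, 0) = 0, max(0.1875, 0) = 0.1875, max(13.31, 0) = 13.31
Node u (S = 43.75): continuation = e^(−0.08)·[0.6666·0.0000 + 0.3334·0.1875] = 0.0577; exercise value = 0.0000 ≤ continuation, so V_u = 0.0577
Node d (S = 26.25): continuation = e^(−0.08)·[0.6666·0.1875 + 0.3334·13.3125] = 4.2128; exercise value = 6.7500 > continuation, so V_d = 6.7500 (exercise)
Node 0 (S = 35): continuation = e^(−0.08)·[0.6666·0.0577 + 0.3334·6.7500] = 2.1131; exercise value = 0.0000 ≤ continuation, so V_0 = 2.1131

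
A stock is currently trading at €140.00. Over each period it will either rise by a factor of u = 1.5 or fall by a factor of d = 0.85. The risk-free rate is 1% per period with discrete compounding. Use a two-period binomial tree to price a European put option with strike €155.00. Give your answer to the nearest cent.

Risk-neutral probability p = (1 + 0.01 − 0.85)/(1.5 − 0.85) = 0.1600/0.6500 = 0.2462
Terminal stock prices: S_uu = 315, S_ud = 178.5, S_dd = 101.1
Terminal payoffs (K − S): max(-160, 0) = 0, max(-23.5, 0) = 0, max(53.85, 0) = 53.85
Node u (S = 210): V_u = 1/1.01·[0.2462·0.0000 + 0.7538·0.0000] = 0.0000
Node d (S = 119): V_d = 1/1.01·[0.2462·0.0000 + 0.7538·53.8500] = 40.1927
Node 0 (S = 140): V_0 = 1/1.01·[0.2462·0.0000 + 0.7538·40.1927] = 29.9991

€30.00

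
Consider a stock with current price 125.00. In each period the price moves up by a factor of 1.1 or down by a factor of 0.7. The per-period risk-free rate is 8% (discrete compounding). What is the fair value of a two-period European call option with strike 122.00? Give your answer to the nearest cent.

Risk-neutral probability p = (1 + 0.08 − 0.7)/(1.1 − 0.7) = 0.3800/0.4000 = 0.9500
Terminal stock prices: S_uu = 151.3, S_ud = 96.25, S_dd = 61.25
Terminal payoffs (S − K): max(29.25, 0) = 29.25, max(-25.75, 0) = 0, max(-60.75, 0) = 0
Node u (S = 137.5): V_u = 1/1.08·[0.9500·29.2500 + 0.0500·0.0000] = 25.7292
Node d (S = 87.5): V_d = 1/1.08·[0.9500·0.0000 + 0.0500·0.0000] = 0.0000
Node 0 (S = 125): V_0 = 1/1.08·[0.9500·25.7292 + 0.0500·0.0000] = 22.6321

22.63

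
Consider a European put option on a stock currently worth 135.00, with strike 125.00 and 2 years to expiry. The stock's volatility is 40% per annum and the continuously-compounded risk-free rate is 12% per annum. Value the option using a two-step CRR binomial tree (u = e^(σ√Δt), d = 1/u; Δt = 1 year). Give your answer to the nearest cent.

CRR parameters: u = e^(σ√Δt) = e^(0.4·√1) = 1.4918, d = 1/u = 0.6703
Per-period rate: rΔt = 0.12·1 = 0.12, so R = e^0.12 = 1.1275
Risk-neutral probability p = (e^0.12 − 0.6703)/(1.4918 − 0.6703) = 0.4572/0.8215 = 0.5565
Terminal stock prices: S_uu = 300.4, S_ud = 135, S_dd = 60.66
Terminal payoffs (K − S): max(-175.4, 0) = 0, max(-10, 0) = 0, max(64.34, 0) = 64.34
Node u (S = 201.4): V_u = e^(−0.12)·[0.5565·0.0000 + 0.4435·0.0000] = 0.0000
Node d (S = 90.49): V_d = e^(−0.12)·[0.5565·0.0000 + 0.4435·64.3406] = 25.3077
Node 0 (S = 135): V_0 = e^(−0.12)·[0.5565·0.0000 + 0.4435·25.3077] = 9.9545

9.95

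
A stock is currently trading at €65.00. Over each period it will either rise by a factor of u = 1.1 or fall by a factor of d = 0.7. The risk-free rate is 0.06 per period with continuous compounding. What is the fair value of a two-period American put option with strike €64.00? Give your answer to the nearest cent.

Risk-neutral probability p = (e^0.06 − 0.7)/(1.1 − 0.7) = 0.3618/0.4000 = 0.9046
Terminal stock prices: S_uu = 78.65, S_ud = 50.05, S_dd = 31.85
Terminal payoffs (K − S): max(-14.65, 0) = 0, max(13.95, 0) = 13.95, max(32.15, 0) = 32.15
Node u (S = 71.5): continuation = e^(−0.06)·[0.9046·0.0000 + 0.0954·13.9500] = 1.2534; exercise value = 0.0000 ≤ continuation, so V_u = 1.2534
Node d (S = 45.5): continuation = e^(−0.06)·[0.9046·13.9500 + 0.0954·32.1500] = 14.7729; exercise value = 18.5000 > continuation, so V_d = 18.5000 (exercise)
Node 0 (S = 65): continuation = e^(−0.06)·[0.9046·1.2534 + 0.0954·18.5000] = 2.7301; exercise value = 0.0000 ≤ continuation, so V_0 = 2.7301

€2.73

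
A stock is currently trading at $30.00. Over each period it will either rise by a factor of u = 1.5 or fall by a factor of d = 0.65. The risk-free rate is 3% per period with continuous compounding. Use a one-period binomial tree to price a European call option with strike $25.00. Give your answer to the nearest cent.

$8.69

Risk-neutral probability p = (e^0.03 − 0.65)/(1.5 − 0.65) = 0.3805/0.8500 = 0.4476
Terminal stock prices: S_u = 45, S_d = 19.5
Terminal payoffs (S − K): max(20, 0) = 20, max(-5.5, 0) = 0
Node 0 (S = 30): V_0 = e^(−0.03)·[0.4476·20.0000 + 0.5524·0.0000] = 8.6873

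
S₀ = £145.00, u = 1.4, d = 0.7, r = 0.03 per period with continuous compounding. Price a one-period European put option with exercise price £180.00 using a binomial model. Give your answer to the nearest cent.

£40.22

Risk-neutral probability p = (e^0.03 − 0.7)/(1.4 − 0.7) = 0.3305/0.7000 = 0.4721
Terminal stock prices: S_u = 203, S_d = 101.5
Terminal payoffs (K − S): max(-23, 0) = 0, max(78.5, 0) = 78.5
Node 0 (S = 145): V_0 = e^(−0.03)·[0.4721·0.0000 + 0.5279·78.5000] = 40.2171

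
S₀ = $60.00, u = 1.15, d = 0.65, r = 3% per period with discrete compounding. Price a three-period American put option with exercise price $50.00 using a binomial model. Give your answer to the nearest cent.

Risk-neutral probability p = (1 + 0.03 − 0.65)/(1.15 − 0.65) = 0.3800/0.5000 = 0.7600
Terminal stock prices: S_uuu = 91.25, S_uud = 51.58, S_udd = 29.15, S_ddd = 16.48
Terminal payoffs (K − S): max(-41.25, 0) = 0, max(-1.578, 0) = 0, max(20.85, 0) = 20.85, max(33.52, 0) = 33.52
Node uu (S = 79.35): continuation = 1/1.03·[0.7600·0.0000 + 0.2400·0.0000] = 0.0000; exercise value = 0.0000 ≤ continuation, so V_uu = 0.0000
Node ud (S = 44.85): continuation = 1/1.03·[0.7600·0.0000 + 0.2400·20.8475] = 4.8577; exercise value = 5.1500 > continuation, so V_ud = 5.1500 (exercise)
Node dd (S = 25.35): continuation = 1/1.03·[0.7600·20.8475 + 0.2400·33.5225] = 23.1937; exercise value = 24.6500 > continuation, so V_dd = 24.6500 (exercise)
Node u (S = 69): continuation = 1/1.03·[0.7600·0.0000 + 0.2400·5.1500] = 1.2000; exercise value = 0.0000 ≤ continuation, so V_u = 1.2000
Node d (S = 39): continuation = 1/1.03·[0.7600·5.1500 + 0.2400·24.6500] = 9.5437; exercise value = 11.0000 > continuation, so V_d = 11.0000 (exercise)
Node 0 (S = 60): continuation = 1/1.03·[0.7600·1.2000 + 0.2400·11.0000] = 3.4485; exercise value = 0.0000 ≤ continuation, so V_0 = 3.4485

$3.45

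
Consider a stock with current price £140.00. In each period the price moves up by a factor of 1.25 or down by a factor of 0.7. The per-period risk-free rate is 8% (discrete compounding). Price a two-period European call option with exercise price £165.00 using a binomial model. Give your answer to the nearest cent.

Risk-neutral probability p = (1 + 0.08 − 0.7)/(1.25 − 0.7) = 0.3800/0.5500 = 0.6909
Terminal stock prices: S_uu = 218.8, S_ud = 122.5, S_dd = 68.6
Terminal payoffs (S − K): max(53.75, 0) = 53.75, max(-42.5, 0) = 0, max(-96.4, 0) = 0
Node u (S = 175): V_u = 1/1.08·[0.6909·53.7500 + 0.3091·0.0000] = 34.3855
Node d (S = 98): V_d = 1/1.08·[0.6909·0.0000 + 0.3091·0.0000] = 0.0000
Node 0 (S = 140): V_0 = 1/1.08·[0.6909·34.3855 + 0.3091·0.0000] = 21.9975

£22.00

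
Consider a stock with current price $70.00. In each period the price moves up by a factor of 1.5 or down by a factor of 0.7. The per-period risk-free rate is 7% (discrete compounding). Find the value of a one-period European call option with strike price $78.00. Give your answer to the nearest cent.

Risk-neutral probability p = (1 + 0.07 − 0.7)/(1.5 − 0.7) = 0.3700/0.8000 = 0.4625
Terminal stock prices: S_u = 105, S_d = 49
Terminal payoffs (S − K): max(27, 0) = 27, max(-29, 0) = 0
Node 0 (S = 70): V_0 = 1/1.07·[0.4625·27.0000 + 0.5375·0.0000] = 11.6706

$11.67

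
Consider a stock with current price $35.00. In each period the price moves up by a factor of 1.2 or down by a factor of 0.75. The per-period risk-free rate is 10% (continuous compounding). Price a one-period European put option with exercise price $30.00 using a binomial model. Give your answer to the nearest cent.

$0.72

Risk-neutral probability p = (e^0.1 − 0.75)/(1.2 − 0.75) = 0.3552/0.4500 = 0.7893
Terminal stock prices: S_u = 42, S_d = 26.25
Terminal payoffs (K − S): max(-12, 0) = 0, max(3.75, 0) = 3.75
Node 0 (S = 35): V_0 = e^(−0.1)·[0.7893·0.0000 + 0.2107·3.7500] = 0.7150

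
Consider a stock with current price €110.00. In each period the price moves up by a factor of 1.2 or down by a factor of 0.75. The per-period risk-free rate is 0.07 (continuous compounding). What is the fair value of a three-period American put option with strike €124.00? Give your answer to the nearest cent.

Risk-neutral probability p = (e^0.07 − 0.75)/(1.2 − 0.75) = 0.3225/0.4500 = 0.7167
Terminal stock prices: S_uuu = 190.1, S_uud = 118.8, S_udd = 74.25, S_ddd = 46.41
Terminal payoffs (K − S): max(-66.08, 0) = 0, max(5.2, 0) = 5.2, max(49.75, 0) = 49.75, max(77.59, 0) = 77.59
Node uu (S = 158.4): continuation = e^(−0.07)·[0.7167·0.0000 + 0.2833·5.2000] = 1.3736; exercise value = 0.0000 ≤ continuation, so V_uu = 1.3736
Node ud (S = 99): continuation = e^(−0.07)·[0.7167·5.2000 + 0.2833·49.7500] = 16.6168; exercise value = 25.0000 > continuation, so V_ud = 25.0000 (exercise)
Node dd (S = 61.88): continuation = e^(−0.07)·[0.7167·49.7500 + 0.2833·77.5938] = 53.7418; exercise value = 62.1250 > continuation, so V_dd = 62.1250 (exercise)
Node u (S = 132): continuation = e^(−0.07)·[0.7167·1.3736 + 0.2833·25.0000] = 7.5219; exercise value = 0.0000 ≤ continuation, so V_u = 7.5219
Node d (S = 82.5): continuation = e^(−0.07)·[0.7167·25.0000 + 0.2833·62.1250] = 33.1168; exercise value = 41.5000 > continuation, so V_d = 41.5000 (exercise)
Node 0 (S = 110): continuation = e^(−0.07)·[0.7167·7.5219 + 0.2833·41.5000] = 15.9891; exercise value = 14.0000 ≤ continuation, so V_0 = 15.9891

€15.99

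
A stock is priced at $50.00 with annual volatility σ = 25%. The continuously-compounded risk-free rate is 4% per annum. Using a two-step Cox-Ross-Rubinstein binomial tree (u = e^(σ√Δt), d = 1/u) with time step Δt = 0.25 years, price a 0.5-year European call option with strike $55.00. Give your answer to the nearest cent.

CRR parameters: u = e^(σ√Δt) = e^(0.25·√0.25) = 1.1331, d = 1/u = 0.8825
Per-period rate: rΔt = 0.04·0.25 = 0.01, so R = e^0.01 = 1.0101
Risk-neutral probability p = (e^0.01 − 0.8825)/(1.1331 − 0.8825) = 0.1276/0.2507 = 0.5089
Terminal stock prices: S_uu = 64.2, S_ud = 50, S_dd = 38.94
Terminal payoffs (S − K): max(9.201, 0) = 9.201, max(-5, 0) = 0, max(-16.06, 0) = 0
Node u (S = 56.66): V_u = e^(−0.01)·[0.5089·9.2013 + 0.4911·0.0000] = 4.6358
Node d (S = 44.12): V_d = e^(−0.01)·[0.5089·0.0000 + 0.4911·0.0000] = 0.0000
Node 0 (S = 50): V_0 = e^(−0.01)·[0.5089·4.6358 + 0.4911·0.0000] = 2.3356

$2.34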